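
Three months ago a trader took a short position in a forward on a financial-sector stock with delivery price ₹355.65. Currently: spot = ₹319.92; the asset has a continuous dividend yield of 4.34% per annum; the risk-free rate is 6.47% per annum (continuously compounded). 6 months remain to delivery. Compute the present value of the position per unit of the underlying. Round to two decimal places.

₹31.28

Current fair forward for the remaining 6 months: F = S·e^((r − q)·T), (r − q) = 0.0647 − 0.0434 = 0.0213
F = 319.92 · e^(0.0213 × 6/12) = 319.92 × 1.010707 = 323.3454
Value of long forward = (F − K)·e^(−rT) = (323.3454 − 355.65) · e^(−0.0647·6/12)
= -32.3046 × 0.968168 = -31.28
Short position value = −(long value) = ₹31.28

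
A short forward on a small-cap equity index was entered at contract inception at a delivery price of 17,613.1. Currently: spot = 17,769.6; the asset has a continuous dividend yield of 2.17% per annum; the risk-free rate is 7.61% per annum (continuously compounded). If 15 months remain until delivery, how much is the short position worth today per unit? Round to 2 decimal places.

-1279.20

Current fair forward for the remaining 15 months: F = S·e^((r − q)·T), (r − q) = 0.0761 − 0.0217 = 0.0544
F = 17769.6 · e^(0.0544 × 15/12) = 17769.6 × 1.07036531 = 19019.9634
Value of long forward = (F − K)·e^(−rT) = (19019.9634 − 17613.1) · e^(−0.0761·15/12)
= 1406.8634 × 0.90925927 = 1279.20
Short position value = −(long value) = -1279.20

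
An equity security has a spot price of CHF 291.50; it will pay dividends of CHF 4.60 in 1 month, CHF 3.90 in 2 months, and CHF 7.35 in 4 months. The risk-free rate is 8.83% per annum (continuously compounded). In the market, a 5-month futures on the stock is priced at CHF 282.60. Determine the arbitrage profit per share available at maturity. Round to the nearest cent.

CHF 3.70 per share

PV(dividends) I = 4.60·e^(−0.0883·1/12) + 3.90·e^(−0.0883·2/12) + 7.35·e^(−0.0883·4/12) = 15.5461
Fair futures F* = (S − I)·e^(rT) = (291.50 − 15.5461)·e^0.036792 = 275.9539 × 1.037477 = 286.2958
Market CHF 282.60 < fair 286.2958: forward underpriced → reverse cash-and-carry (short the stock, invest proceeds at r, pay the dividends, go long the forward).
Profit at T = |F_mkt − F*| = |282.60 − 286.2958| = CHF 3.70 per share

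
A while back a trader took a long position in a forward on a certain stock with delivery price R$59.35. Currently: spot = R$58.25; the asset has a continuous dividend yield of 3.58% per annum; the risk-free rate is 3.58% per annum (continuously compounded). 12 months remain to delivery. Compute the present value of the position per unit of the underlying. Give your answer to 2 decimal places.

-R$1.06

Current fair forward for the remaining 12 months: F = S·e^((r − q)·T), (r − q) = 0.0358 − 0.0358 = 0.0000
F = 58.25 · e^(0.0000 × 12/12) = 58.25 × 1.000000 = 58.2500
Value of long forward = (F − K)·e^(−rT) = (58.2500 − 59.35) · e^(−0.0358·12/12)
= -1.1000 × 0.964833 = -1.06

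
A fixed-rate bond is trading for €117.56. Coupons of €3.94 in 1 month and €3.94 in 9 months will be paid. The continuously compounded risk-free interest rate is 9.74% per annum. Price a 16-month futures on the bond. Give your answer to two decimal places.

€125.24

PV(coupons) I = 3.94·e^(−0.0974·1/12) + 3.94·e^(−0.0974·9/12)
I = 3.9081 + 3.6624 = 7.5705
F = (S − I)·e^(rT) = (117.56 − 7.5705) · e^(0.0974·16/12)
= 109.9895 · e^0.129867 = 109.9895 × 1.138677 = €125.24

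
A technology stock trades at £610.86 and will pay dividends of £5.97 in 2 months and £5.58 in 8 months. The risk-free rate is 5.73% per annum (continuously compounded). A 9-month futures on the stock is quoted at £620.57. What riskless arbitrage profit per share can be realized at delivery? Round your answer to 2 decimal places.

PV(dividends) I = 5.97·e^(−0.0573·2/12) + 5.58·e^(−0.0573·8/12) = 11.2841
Fair futures F* = (S − I)·e^(rT) = (610.86 − 11.2841)·e^0.042975 = 599.5759 × 1.043912 = 625.9045
Market £620.57 < fair 625.9045: forward underpriced → reverse cash-and-carry (short the stock, invest proceeds at r, pay the dividends, go long the forward).
Profit at T = |F_mkt − F*| = |620.57 − 625.9045| = £5.33 per share

£5.33 per share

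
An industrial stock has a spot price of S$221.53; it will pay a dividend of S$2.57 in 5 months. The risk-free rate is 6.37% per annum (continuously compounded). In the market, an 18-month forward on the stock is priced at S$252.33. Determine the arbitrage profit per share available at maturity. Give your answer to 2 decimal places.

PV(dividends) I = 2.57·e^(−0.0637·5/12) = 2.5027
Fair forward F* = (S − I)·e^(rT) = (221.53 − 2.5027)·e^0.095550 = 219.0273 × 1.100264 = 240.9879
Market S$252.33 > fair 240.9879: forward overpriced → cash-and-carry (borrow at r, buy the stock and collect the dividends, short the forward).
Profit at T = |F_mkt − F*| = |252.33 − 240.9879| = S$11.34 per share

S$11.34 per share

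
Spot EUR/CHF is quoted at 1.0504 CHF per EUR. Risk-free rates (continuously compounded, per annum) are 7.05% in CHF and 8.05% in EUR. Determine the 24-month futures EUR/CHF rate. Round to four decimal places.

1.0296

F = S·e^((r_CHF − r_EUR)T) = 1.0504 · e^((0.0705 − 0.0805) × 24/12)
= 1.0504 · e^-0.020000 = 1.0504 × 0.980199
F = 1.0296 CHF per EUR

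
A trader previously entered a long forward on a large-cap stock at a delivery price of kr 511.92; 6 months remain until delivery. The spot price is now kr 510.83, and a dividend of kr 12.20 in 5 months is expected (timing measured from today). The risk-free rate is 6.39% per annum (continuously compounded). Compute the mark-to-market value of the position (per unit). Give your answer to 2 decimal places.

kr 3.13

PV(remaining dividends) I = 12.20·e^(−0.0639·5/12) = 11.8795
Current forward F = (S − I)·e^(rT) = (510.83 − 11.8795)·e^(0.0639·6/12) = 498.9505 × 1.032466 = 515.1494
Value (long) = (F − K)·e^(−rT) = (515.1494 − 511.92) × 0.968555 = 3.1279
Value = kr 3.13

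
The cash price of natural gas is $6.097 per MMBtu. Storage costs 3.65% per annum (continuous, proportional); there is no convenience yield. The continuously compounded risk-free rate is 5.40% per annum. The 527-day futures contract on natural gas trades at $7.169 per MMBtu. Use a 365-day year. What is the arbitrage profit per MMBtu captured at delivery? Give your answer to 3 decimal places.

Fair futures: F* = S·e^(carry·T), with carry = (r + u) = 0.0540 + 0.0365 = 0.0905
F* = 6.097 · e^(0.0905 × 527/365) = 6.097 · e^0.130667 = 6.097 × 1.139588 = $6.9481
Market $7.169 > fair $6.9481: forward overpriced → cash-and-carry (buy spot, short the forward).
At maturity, profit = |F_mkt − F*| = |7.169 − 6.9481| = $0.221 per MMBtu

$0.221 per MMBtu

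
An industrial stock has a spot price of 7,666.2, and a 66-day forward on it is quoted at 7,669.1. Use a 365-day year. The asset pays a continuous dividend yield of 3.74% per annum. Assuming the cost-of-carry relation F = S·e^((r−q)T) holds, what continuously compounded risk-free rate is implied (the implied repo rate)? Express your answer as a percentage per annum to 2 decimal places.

3.95%

From F = S·e^((r−q)T): (r − q) = ln(F/S)/T
ln(7669.1/7666.2) = ln(1.000378) = 0.000378
(r − q) = 0.000378 / (66/365) = 0.002090
r = ln(F/S)/T + q = 0.002090 + 0.0374 = 0.039490
r = 3.95%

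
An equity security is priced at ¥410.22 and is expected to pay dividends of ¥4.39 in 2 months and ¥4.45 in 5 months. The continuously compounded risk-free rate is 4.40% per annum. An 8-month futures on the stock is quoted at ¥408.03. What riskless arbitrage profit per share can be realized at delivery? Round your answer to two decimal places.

¥5.41 per share

PV(dividends) I = 4.39·e^(−0.0440·2/12) + 4.45·e^(−0.0440·5/12) = 8.7271
Fair futures F* = (S − I)·e^(rT) = (410.22 − 8.7271)·e^0.029333 = 401.4929 × 1.029767 = 413.4441
Market ¥408.03 < fair 413.4441: forward underpriced → reverse cash-and-carry (short the stock, invest proceeds at r, pay the dividends, go long the forward).
Profit at T = |F_mkt − F*| = |408.03 − 413.4441| = ¥5.41 per share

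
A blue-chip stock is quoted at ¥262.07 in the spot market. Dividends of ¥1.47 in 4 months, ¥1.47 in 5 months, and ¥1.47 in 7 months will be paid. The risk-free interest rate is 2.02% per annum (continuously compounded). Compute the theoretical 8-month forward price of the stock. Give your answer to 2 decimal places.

PV(dividends) I = 1.47·e^(−0.0202·4/12) + 1.47·e^(−0.0202·5/12) + 1.47·e^(−0.0202·7/12)
I = 1.4601 + 1.4577 + 1.4528 = 4.3706
F = (S − I)·e^(rT) = (262.07 − 4.3706) · e^(0.0202·8/12)
= 257.6994 · e^0.013467 = 257.6994 × 1.013558 = ¥261.19

¥261.19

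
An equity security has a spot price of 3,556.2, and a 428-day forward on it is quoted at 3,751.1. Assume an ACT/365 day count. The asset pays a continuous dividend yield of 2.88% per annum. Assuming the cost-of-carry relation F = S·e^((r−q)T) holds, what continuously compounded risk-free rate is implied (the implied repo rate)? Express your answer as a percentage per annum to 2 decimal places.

7.43%

From F = S·e^((r−q)T): (r − q) = ln(F/S)/T
ln(3751.1/3556.2) = ln(1.054806) = 0.053357
(r − q) = 0.053357 / (428/365) = 0.045503
r = ln(F/S)/T + q = 0.045503 + 0.0288 = 0.074303
r = 7.43%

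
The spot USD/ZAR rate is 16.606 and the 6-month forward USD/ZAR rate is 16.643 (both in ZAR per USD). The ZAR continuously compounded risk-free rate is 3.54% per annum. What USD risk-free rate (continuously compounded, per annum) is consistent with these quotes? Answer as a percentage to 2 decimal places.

F = S·e^((r_ZAR − r_USD)T) ⇒ r_USD = r_ZAR − ln(F/S)/T
ln(16.643/16.606) = 0.002226; /(6/12) = 0.004452
r_USD = 0.0354 − 0.004452 = 0.030948
r_USD = 3.09%

3.09%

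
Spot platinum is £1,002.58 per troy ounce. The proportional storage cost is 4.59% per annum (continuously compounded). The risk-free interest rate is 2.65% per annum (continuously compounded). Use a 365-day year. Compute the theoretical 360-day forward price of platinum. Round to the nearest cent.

£1,076.79 per troy ounce

Net carry = r + u − y = 0.0265 + 0.0459 − 0.0000 = 0.0724
F = S·e^((r+u−y)T) = 1002.58 · e^(0.0724 × 360/365) = 1002.58 · e^0.07140822
= 1002.58 × 1.07401957 = £1,076.79 per troy ounce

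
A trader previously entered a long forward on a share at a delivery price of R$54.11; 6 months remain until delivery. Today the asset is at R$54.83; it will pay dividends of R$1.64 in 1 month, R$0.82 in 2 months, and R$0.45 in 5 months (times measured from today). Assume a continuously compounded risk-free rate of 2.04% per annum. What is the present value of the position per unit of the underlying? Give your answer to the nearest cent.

PV(remaining dividends) I = 1.64·e^(−0.0204·1/12) + 0.82·e^(−0.0204·2/12) + 0.45·e^(−0.0204·5/12) = 2.9006
Current forward F = (S − I)·e^(rT) = (54.83 − 2.9006)·e^(0.0204·6/12) = 51.9294 × 1.010252 = 52.4618
Value (long) = (F − K)·e^(−rT) = (52.4618 − 54.11) × 0.989852 = -1.6315
Value = -R$1.63

-R$1.63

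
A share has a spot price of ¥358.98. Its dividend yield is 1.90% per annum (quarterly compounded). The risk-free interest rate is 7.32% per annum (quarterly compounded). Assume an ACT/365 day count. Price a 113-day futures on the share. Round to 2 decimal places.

¥364.98

F = S · (1+r/4)^(4T) / (1+q/4)^(4T)
= 358.98 × 1.022711 / 1.005886 = 358.98 × 1.016727
F = ¥364.98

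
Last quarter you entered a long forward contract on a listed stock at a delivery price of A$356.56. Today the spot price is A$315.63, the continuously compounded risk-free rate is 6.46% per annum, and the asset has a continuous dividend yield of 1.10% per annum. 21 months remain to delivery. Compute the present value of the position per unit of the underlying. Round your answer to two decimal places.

Current fair forward for the remaining 21 months: F = S·e^((r − q)·T), (r − q) = 0.0646 − 0.0110 = 0.0536
F = 315.63 · e^(0.0536 × 21/12) = 315.63 × 1.098340 = 346.6691
Value of long forward = (F − K)·e^(−rT) = (346.6691 − 356.56) · e^(−0.0646·21/12)
= -9.8909 × 0.893106 = -8.83

-A$8.83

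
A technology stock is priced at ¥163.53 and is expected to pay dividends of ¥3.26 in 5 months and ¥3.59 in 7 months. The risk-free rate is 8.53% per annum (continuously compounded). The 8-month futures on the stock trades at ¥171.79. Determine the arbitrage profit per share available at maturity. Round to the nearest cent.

PV(dividends) I = 3.26·e^(−0.0853·5/12) + 3.59·e^(−0.0853·7/12) = 6.5619
Fair futures F* = (S − I)·e^(rT) = (163.53 − 6.5619)·e^0.056867 = 156.9681 × 1.058515 = 166.1531
Market ¥171.79 > fair 166.1531: forward overpriced → cash-and-carry (borrow at r, buy the stock and collect the dividends, short the forward).
Profit at T = |F_mkt − F*| = |171.79 − 166.1531| = ¥5.64 per share

¥5.64 per share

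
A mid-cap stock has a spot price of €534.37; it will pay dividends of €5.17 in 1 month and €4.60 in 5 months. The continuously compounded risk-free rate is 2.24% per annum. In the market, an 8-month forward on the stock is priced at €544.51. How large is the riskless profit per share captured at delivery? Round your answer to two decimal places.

PV(dividends) I = 5.17·e^(−0.0224·1/12) + 4.60·e^(−0.0224·5/12) = 9.7176
Fair forward F* = (S − I)·e^(rT) = (534.37 − 9.7176)·e^0.014933 = 524.6524 × 1.015045 = 532.5458
Market €544.51 > fair 532.5458: forward overpriced → cash-and-carry (borrow at r, buy the stock and collect the dividends, short the forward).
Profit at T = |F_mkt − F*| = |544.51 − 532.5458| = €11.96 per share

€11.96 per share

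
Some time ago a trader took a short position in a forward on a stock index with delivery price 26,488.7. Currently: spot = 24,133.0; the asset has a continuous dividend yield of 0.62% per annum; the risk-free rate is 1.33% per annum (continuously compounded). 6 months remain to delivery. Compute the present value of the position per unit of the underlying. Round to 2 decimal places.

2254.83

Current fair forward for the remaining 6 months: F = S·e^((r − q)·T), (r − q) = 0.0133 − 0.0062 = 0.0071
F = 24133.0 · e^(0.0071 × 6/12) = 24133.0 × 1.00355631 = 24218.8244
Value of long forward = (F − K)·e^(−rT) = (24218.8244 − 26488.7) · e^(−0.0133·6/12)
= -2269.8756 × 0.99337206 = -2254.83
Short position value = −(long value) = 2254.83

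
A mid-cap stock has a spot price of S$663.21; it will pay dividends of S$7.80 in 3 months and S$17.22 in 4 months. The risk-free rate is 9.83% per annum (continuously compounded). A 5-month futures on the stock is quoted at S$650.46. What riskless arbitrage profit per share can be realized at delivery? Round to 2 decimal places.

S$15.19 per share

PV(dividends) I = 7.80·e^(−0.0983·3/12) + 17.22·e^(−0.0983·4/12) = 24.2756
Fair futures F* = (S − I)·e^(rT) = (663.21 − 24.2756)·e^0.040958 = 638.9344 × 1.041808 = 665.6470
Market S$650.46 < fair 665.6470: forward underpriced → reverse cash-and-carry (short the stock, invest proceeds at r, pay the dividends, go long the forward).
Profit at T = |F_mkt − F*| = |650.46 − 665.6470| = S$15.19 per share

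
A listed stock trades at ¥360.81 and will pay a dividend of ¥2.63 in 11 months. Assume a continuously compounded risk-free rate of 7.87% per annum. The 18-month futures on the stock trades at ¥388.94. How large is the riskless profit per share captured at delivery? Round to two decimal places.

PV(dividends) I = 2.63·e^(−0.0787·11/12) = 2.4469
Fair futures F* = (S − I)·e^(rT) = (360.81 − 2.4469)·e^0.118050 = 358.3631 × 1.125300 = 403.2660
Market ¥388.94 < fair 403.2660: forward underpriced → reverse cash-and-carry (short the stock, invest proceeds at r, pay the dividends, go long the forward).
Profit at T = |F_mkt − F*| = |388.94 − 403.2660| = ¥14.33 per share

¥14.33 per share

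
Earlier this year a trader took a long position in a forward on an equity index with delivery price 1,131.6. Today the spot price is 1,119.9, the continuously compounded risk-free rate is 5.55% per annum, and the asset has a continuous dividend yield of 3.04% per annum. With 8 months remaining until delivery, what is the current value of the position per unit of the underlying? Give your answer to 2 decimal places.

6.94

Current fair forward for the remaining 8 months: F = S·e^((r − q)·T), (r − q) = 0.0555 − 0.0304 = 0.0251
F = 1119.9 · e^(0.0251 × 8/12) = 1119.9 × 1.01687412 = 1138.7973
Value of long forward = (F − K)·e^(−rT) = (1138.7973 − 1131.6) · e^(−0.0555·8/12)
= 7.1973 × 0.96367614 = 6.94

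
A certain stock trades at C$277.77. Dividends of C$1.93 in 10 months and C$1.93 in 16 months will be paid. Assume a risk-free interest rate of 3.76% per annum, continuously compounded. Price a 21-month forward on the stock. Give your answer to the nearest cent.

PV(dividends) I = 1.93·e^(−0.0376·10/12) + 1.93·e^(−0.0376·16/12)
I = 1.8705 + 1.8356 = 3.7061
F = (S − I)·e^(rT) = (277.77 − 3.7061) · e^(0.0376·21/12)
= 274.0639 · e^0.065800 = 274.0639 × 1.068013 = C$292.70

C$292.70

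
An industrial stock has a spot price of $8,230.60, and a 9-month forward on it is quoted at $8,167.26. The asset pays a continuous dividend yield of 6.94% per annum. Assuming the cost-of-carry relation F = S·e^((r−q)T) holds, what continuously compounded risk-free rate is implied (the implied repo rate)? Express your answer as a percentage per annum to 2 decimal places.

From F = S·e^((r−q)T): (r − q) = ln(F/S)/T
ln(8167.26/8230.60) = ln(0.992304) = -0.007726
(r − q) = -0.007726 / (9/12) = -0.010301
r = ln(F/S)/T + q = -0.010301 + 0.0694 = 0.059099
r = 5.91%

5.91%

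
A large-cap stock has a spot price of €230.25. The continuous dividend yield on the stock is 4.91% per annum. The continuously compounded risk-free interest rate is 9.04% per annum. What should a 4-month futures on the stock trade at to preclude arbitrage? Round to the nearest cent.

F = S·e^((r − q)T) = 230.25 · e^((0.0904 − 0.0491) × 4/12)
= 230.25 · e^0.013767 = 230.25 × 1.013862
F = €233.44

€233.44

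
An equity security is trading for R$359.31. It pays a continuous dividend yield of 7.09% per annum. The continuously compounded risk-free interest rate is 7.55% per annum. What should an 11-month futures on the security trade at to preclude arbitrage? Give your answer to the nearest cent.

F = S·e^((r − q)T) = 359.31 · e^((0.0755 − 0.0709) × 11/12)
= 359.31 · e^0.004217 = 359.31 × 1.004226
F = R$360.83

R$360.83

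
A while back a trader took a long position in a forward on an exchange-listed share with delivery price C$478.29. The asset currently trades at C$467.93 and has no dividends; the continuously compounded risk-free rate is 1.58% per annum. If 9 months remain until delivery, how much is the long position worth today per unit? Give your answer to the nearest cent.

-C$4.73

Current fair forward for the remaining 9 months: F = S·e^(r·T), r = 0.0158
F = 467.93 · e^(0.0158 × 9/12) = 467.93 × 1.011920 = 473.5077
Value of long forward = (F − K)·e^(−rT) = (473.5077 − 478.29) · e^(−0.0158·9/12)
= -4.7823 × 0.988220 = -4.73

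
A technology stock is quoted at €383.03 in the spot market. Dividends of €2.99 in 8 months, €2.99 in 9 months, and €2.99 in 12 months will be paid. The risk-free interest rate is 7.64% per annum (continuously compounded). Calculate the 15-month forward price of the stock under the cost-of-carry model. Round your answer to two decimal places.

PV(dividends) I = 2.99·e^(−0.0764·8/12) + 2.99·e^(−0.0764·9/12) + 2.99·e^(−0.0764·12/12)
I = 2.8415 + 2.8235 + 2.7701 = 8.4351
F = (S − I)·e^(rT) = (383.03 − 8.4351) · e^(0.0764·15/12)
= 374.5949 · e^0.095500 = 374.5949 × 1.100209 = €412.13

€412.13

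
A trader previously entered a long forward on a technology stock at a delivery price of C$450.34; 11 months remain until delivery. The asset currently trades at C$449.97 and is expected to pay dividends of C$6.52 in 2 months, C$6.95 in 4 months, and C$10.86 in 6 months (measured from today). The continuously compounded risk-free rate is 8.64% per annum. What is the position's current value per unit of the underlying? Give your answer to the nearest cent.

PV(remaining dividends) I = 6.52·e^(−0.0864·2/12) + 6.95·e^(−0.0864·4/12) + 10.86·e^(−0.0864·6/12) = 23.5803
Current forward F = (S − I)·e^(rT) = (449.97 − 23.5803)·e^(0.0864·11/12) = 426.3897 × 1.082421 = 461.5332
Value (long) = (F − K)·e^(−rT) = (461.5332 − 450.34) × 0.923855 = 10.3409
Value = C$10.34

C$10.34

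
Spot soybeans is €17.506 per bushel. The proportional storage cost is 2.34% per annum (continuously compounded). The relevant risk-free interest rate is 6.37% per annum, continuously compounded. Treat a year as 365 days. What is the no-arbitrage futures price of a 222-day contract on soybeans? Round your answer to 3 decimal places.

Net carry = r + u − y = 0.0637 + 0.0234 − 0.0000 = 0.0871
F = S·e^((r+u−y)T) = 17.506 · e^(0.0871 × 222/365) = 17.506 · e^0.052976
= 17.506 × 1.054404 = €18.458 per bushel

€18.458 per bushel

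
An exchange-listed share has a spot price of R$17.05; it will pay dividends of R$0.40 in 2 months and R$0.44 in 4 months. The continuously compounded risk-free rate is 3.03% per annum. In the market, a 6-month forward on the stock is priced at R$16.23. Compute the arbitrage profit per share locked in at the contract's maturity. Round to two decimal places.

PV(dividends) I = 0.40·e^(−0.0303·2/12) + 0.44·e^(−0.0303·4/12) = 0.8336
Fair forward F* = (S − I)·e^(rT) = (17.05 − 0.8336)·e^0.015150 = 16.2164 × 1.015265 = 16.4639
Market R$16.23 < fair 16.4639: forward underpriced → reverse cash-and-carry (short the stock, invest proceeds at r, pay the dividends, go long the forward).
Profit at T = |F_mkt − F*| = |16.23 − 16.4639| = R$0.23 per share

R$0.23 per share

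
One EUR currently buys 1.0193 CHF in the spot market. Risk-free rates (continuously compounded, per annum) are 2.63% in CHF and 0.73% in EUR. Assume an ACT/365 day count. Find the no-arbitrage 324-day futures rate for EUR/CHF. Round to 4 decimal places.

1.0366

F = S·e^((r_CHF − r_EUR)T) = 1.0193 · e^((0.0263 − 0.0073) × 324/365)
= 1.0193 · e^0.016866 = 1.0193 × 1.017009
F = 1.0366 CHF per EUR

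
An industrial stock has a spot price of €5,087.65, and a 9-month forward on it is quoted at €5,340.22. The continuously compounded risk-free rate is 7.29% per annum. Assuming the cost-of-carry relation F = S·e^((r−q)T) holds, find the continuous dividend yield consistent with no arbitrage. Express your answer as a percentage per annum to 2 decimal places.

0.83%

From F = S·e^((r−q)T): (r − q) = ln(F/S)/T
ln(5340.22/5087.65) = ln(1.049644) = 0.048451
(r − q) = 0.048451 / (9/12) = 0.064601
q = r − ln(F/S)/T = 0.0729 − 0.064601 = 0.008299
q = 0.83%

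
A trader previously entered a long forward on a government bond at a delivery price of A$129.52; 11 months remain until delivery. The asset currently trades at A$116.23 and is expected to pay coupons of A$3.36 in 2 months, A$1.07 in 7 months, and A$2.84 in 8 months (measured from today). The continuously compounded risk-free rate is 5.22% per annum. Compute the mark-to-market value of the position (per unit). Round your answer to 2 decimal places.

-A$14.35

PV(remaining coupons) I = 3.36·e^(−0.0522·2/12) + 1.07·e^(−0.0522·7/12) + 2.84·e^(−0.0522·8/12) = 7.1117
Current forward F = (S − I)·e^(rT) = (116.23 − 7.1117)·e^(0.0522·11/12) = 109.1183 × 1.049013 = 114.4665
Value (long) = (F − K)·e^(−rT) = (114.4665 − 129.52) × 0.953277 = -14.3502
Value = -A$14.35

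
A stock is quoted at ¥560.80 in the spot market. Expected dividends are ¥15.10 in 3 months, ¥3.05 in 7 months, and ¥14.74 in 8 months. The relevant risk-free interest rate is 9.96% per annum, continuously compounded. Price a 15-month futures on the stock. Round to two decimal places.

PV(dividends) I = 15.10·e^(−0.0996·3/12) + 3.05·e^(−0.0996·7/12) + 14.74·e^(−0.0996·8/12)
I = 14.7287 + 2.8778 + 13.7931 = 31.3996
F = (S − I)·e^(rT) = (560.80 − 31.3996) · e^(0.0996·15/12)
= 529.4004 · e^0.124500 = 529.4004 × 1.132582 = ¥599.59

¥599.59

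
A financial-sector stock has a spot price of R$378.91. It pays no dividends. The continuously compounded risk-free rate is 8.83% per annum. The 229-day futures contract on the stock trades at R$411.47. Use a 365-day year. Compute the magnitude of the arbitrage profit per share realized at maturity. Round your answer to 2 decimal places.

Fair futures: F* = S·e^(carry·T), with carry = r = 0.0883
F* = 378.91 · e^(0.0883 × 229/365) = 378.91 · e^0.055399 = 378.91 × 1.056962 = R$400.4935
Market R$411.47 > fair R$400.4935: forward overpriced → cash-and-carry (buy spot, short the forward).
At maturity, profit = |F_mkt − F*| = |411.47 − 400.4935| = R$10.98 per share

R$10.98 per share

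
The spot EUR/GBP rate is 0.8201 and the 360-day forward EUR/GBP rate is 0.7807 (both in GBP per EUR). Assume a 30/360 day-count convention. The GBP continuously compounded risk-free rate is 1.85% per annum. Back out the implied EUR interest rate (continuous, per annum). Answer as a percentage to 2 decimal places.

6.77%

F = S·e^((r_GBP − r_EUR)T) ⇒ r_EUR = r_GBP − ln(F/S)/T
ln(0.7807/0.8201) = -0.049235; /(360/360) = -0.049235
r_EUR = 0.0185 + 0.049235 = 0.067735
r_EUR = 6.77%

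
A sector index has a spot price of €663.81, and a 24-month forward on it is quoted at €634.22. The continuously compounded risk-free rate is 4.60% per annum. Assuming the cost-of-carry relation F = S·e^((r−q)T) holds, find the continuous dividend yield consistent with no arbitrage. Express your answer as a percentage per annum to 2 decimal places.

6.88%

From F = S·e^((r−q)T): (r − q) = ln(F/S)/T
ln(634.22/663.81) = ln(0.955424) = -0.045600
(r − q) = -0.045600 / (24/12) = -0.022800
q = r − ln(F/S)/T = 0.0460 + 0.022800 = 0.068800
q = 6.88%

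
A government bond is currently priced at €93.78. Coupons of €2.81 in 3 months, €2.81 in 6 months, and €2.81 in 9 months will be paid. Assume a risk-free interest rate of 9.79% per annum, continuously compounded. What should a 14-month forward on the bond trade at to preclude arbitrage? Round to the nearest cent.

PV(coupons) I = 2.81·e^(−0.0979·3/12) + 2.81·e^(−0.0979·6/12) + 2.81·e^(−0.0979·9/12)
I = 2.7421 + 2.6758 + 2.6111 = 8.0290
F = (S − I)·e^(rT) = (93.78 − 8.0290) · e^(0.0979·14/12)
= 85.7510 · e^0.114217 = 85.7510 × 1.120995 = €96.13

€96.13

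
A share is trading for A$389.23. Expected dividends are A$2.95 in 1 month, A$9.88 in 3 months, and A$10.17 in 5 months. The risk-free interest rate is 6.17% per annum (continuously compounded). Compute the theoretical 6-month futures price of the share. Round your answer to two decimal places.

PV(dividends) I = 2.95·e^(−0.0617·1/12) + 9.88·e^(−0.0617·3/12) + 10.17·e^(−0.0617·5/12)
I = 2.9349 + 9.7288 + 9.9119 = 22.5756
F = (S − I)·e^(rT) = (389.23 − 22.5756) · e^(0.0617·6/12)
= 366.6544 · e^0.030850 = 366.6544 × 1.031331 = A$378.14

A$378.14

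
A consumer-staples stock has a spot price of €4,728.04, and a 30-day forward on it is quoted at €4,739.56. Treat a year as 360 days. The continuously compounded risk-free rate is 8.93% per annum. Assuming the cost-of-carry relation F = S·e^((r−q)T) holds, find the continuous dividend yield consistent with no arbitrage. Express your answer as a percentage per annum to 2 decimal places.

6.01%

From F = S·e^((r−q)T): (r − q) = ln(F/S)/T
ln(4739.56/4728.04) = ln(1.002437) = 0.002434
(r − q) = 0.002434 / (30/360) = 0.029208
q = r − ln(F/S)/T = 0.0893 − 0.029208 = 0.060092
q = 6.01%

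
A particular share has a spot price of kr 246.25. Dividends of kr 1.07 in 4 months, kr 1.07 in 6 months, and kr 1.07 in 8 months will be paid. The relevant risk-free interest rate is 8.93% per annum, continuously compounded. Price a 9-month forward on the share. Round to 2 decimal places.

kr 260.02

PV(dividends) I = 1.07·e^(−0.0893·4/12) + 1.07·e^(−0.0893·6/12) + 1.07·e^(−0.0893·8/12)
I = 1.0386 + 1.0233 + 1.0082 = 3.0701
F = (S − I)·e^(rT) = (246.25 − 3.0701) · e^(0.0893·9/12)
= 243.1799 · e^0.066975 = 243.1799 × 1.069269 = kr 260.02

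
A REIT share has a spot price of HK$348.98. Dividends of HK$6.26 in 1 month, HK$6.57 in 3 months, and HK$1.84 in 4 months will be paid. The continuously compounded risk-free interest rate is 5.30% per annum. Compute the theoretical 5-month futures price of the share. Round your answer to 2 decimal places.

PV(dividends) I = 6.26·e^(−0.0530·1/12) + 6.57·e^(−0.0530·3/12) + 1.84·e^(−0.0530·4/12)
I = 6.2324 + 6.4835 + 1.8078 = 14.5237
F = (S − I)·e^(rT) = (348.98 − 14.5237) · e^(0.0530·5/12)
= 334.4563 · e^0.022083 = 334.4563 × 1.022329 = HK$341.92

HK$341.92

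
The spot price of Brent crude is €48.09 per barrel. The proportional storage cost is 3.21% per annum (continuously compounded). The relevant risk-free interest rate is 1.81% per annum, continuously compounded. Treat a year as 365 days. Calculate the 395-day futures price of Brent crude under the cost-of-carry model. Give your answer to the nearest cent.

€50.77 per barrel

Net carry = r + u − y = 0.0181 + 0.0321 − 0.0000 = 0.0502
F = S·e^((r+u−y)T) = 48.09 · e^(0.0502 × 395/365) = 48.09 · e^0.054326
= 48.09 × 1.055829 = €50.77 per barrel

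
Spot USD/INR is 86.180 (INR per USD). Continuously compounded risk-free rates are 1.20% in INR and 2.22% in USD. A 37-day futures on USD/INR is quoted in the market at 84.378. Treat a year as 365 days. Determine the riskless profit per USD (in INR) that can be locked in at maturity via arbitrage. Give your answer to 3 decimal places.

Fair futures: F* = S·e^(carry·T), with carry = (r_INR − r_USD) = 0.0120 − 0.0222 = -0.0102
F* = 86.180 · e^(-0.0102 × 37/365) = 86.180 · e^-0.001034 = 86.180 × 0.998967 = 86.0910
Market 84.378 < fair 86.0910: forward underpriced → reverse cash-and-carry (short spot, go long the forward).
At maturity, profit = |F_mkt − F*| = |84.378 − 86.0910| = 1.713 per USD (in INR)

1.713 per USD (in INR)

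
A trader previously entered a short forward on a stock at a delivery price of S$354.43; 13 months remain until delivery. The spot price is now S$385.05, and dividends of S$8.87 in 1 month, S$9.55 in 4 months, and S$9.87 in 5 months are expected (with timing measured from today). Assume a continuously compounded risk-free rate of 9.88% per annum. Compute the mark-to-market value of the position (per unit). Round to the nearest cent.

PV(remaining dividends) I = 8.87·e^(−0.0988·1/12) + 9.55·e^(−0.0988·4/12) + 9.87·e^(−0.0988·5/12) = 27.5098
Current forward F = (S − I)·e^(rT) = (385.05 − 27.5098)·e^(0.0988·13/12) = 357.5402 × 1.112971 = 397.9319
Value (long) = (F − K)·e^(−rT) = (397.9319 − 354.43) × 0.898496 = 39.0863
Short position value = −(long value) = -S$39.09

-S$39.09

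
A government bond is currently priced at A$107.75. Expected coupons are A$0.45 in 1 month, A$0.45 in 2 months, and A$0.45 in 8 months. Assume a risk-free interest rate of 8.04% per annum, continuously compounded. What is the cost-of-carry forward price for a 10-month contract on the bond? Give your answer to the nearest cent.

A$113.81

PV(coupons) I = 0.45·e^(−0.0804·1/12) + 0.45·e^(−0.0804·2/12) + 0.45·e^(−0.0804·8/12)
I = 0.4470 + 0.4440 + 0.4265 = 1.3175
F = (S − I)·e^(rT) = (107.75 − 1.3175) · e^(0.0804·10/12)
= 106.4325 · e^0.067000 = 106.4325 × 1.069295 = A$113.81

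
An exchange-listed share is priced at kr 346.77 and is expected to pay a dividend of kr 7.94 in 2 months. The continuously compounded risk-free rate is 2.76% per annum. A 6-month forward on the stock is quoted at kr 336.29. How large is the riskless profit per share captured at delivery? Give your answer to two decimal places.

PV(dividends) I = 7.94·e^(−0.0276·2/12) = 7.9036
Fair forward F* = (S − I)·e^(rT) = (346.77 − 7.9036)·e^0.013800 = 338.8664 × 1.013896 = 343.5753
Market kr 336.29 < fair 343.5753: forward underpriced → reverse cash-and-carry (short the stock, invest proceeds at r, pay the dividends, go long the forward).
Profit at T = |F_mkt − F*| = |336.29 − 343.5753| = kr 7.29 per share

kr 7.29 per share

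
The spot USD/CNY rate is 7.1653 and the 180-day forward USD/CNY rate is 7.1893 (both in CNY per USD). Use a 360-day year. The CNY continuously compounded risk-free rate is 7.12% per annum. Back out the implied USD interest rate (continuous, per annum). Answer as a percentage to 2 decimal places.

6.45%

F = S·e^((r_CNY − r_USD)T) ⇒ r_USD = r_CNY − ln(F/S)/T
ln(7.1893/7.1653) = 0.003344; /(180/360) = 0.006688
r_USD = 0.0712 − 0.006688 = 0.064512
r_USD = 6.45%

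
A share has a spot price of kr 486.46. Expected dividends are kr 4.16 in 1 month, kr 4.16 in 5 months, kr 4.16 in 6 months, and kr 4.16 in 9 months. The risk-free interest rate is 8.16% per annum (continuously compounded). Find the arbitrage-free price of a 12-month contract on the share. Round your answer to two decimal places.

PV(dividends) I = 4.16·e^(−0.0816·1/12) + 4.16·e^(−0.0816·5/12) + 4.16·e^(−0.0816·6/12) + 4.16·e^(−0.0816·9/12)
I = 4.1318 + 4.0209 + 3.9937 + 3.9130 = 16.0594
F = (S − I)·e^(rT) = (486.46 − 16.0594) · e^(0.0816·12/12)
= 470.4006 · e^0.081600 = 470.4006 × 1.085022 = kr 510.39

kr 510.39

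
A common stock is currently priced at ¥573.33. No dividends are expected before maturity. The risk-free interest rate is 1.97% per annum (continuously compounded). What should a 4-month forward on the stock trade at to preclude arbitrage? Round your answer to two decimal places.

F = S·e^(rT) = 573.33 · e^(0.0197 × 4/12)
= 573.33 · e^0.006567 = 573.33 × 1.006589
F = ¥577.11

¥577.11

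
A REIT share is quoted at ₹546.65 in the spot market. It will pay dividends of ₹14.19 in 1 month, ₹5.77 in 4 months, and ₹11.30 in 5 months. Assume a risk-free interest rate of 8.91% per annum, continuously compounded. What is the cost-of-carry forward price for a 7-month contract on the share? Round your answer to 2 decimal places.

PV(dividends) I = 14.19·e^(−0.0891·1/12) + 5.77·e^(−0.0891·4/12) + 11.30·e^(−0.0891·5/12)
I = 14.0850 + 5.6012 + 10.8882 = 30.5744
F = (S − I)·e^(rT) = (546.65 − 30.5744) · e^(0.0891·7/12)
= 516.0756 · e^0.051975 = 516.0756 × 1.053349 = ₹543.61

₹543.61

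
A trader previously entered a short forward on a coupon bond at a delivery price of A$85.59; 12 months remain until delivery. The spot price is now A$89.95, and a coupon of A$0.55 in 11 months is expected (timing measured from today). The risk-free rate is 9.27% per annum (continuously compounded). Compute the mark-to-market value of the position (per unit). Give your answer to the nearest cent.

-A$11.43

PV(remaining coupons) I = 0.55·e^(−0.0927·11/12) = 0.5052
Current forward F = (S − I)·e^(rT) = (89.95 − 0.5052)·e^(0.0927·12/12) = 89.4448 × 1.097133 = 98.1328
Value (long) = (F − K)·e^(−rT) = (98.1328 − 85.59) × 0.911467 = 11.4323
Short position value = −(long value) = -A$11.43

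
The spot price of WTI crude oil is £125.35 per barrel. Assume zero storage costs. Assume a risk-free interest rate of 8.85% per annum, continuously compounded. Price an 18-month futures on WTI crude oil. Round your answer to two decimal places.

£143.15 per barrel

F = S·e^(rT) = 125.35 · e^(0.0885 × 18/12) = 125.35 · e^0.132750
= 125.35 × 1.141964 = £143.15 per barrel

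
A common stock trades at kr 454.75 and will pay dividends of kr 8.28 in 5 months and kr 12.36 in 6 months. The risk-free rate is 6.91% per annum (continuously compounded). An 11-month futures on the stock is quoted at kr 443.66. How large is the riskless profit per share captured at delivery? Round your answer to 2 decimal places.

kr 19.53 per share

PV(dividends) I = 8.28·e^(−0.0691·5/12) + 12.36·e^(−0.0691·6/12) = 19.9853
Fair futures F* = (S − I)·e^(rT) = (454.75 − 19.9853)·e^0.063342 = 434.7647 × 1.065391 = 463.1944
Market kr 443.66 < fair 463.1944: forward underpriced → reverse cash-and-carry (short the stock, invest proceeds at r, pay the dividends, go long the forward).
Profit at T = |F_mkt − F*| = |443.66 − 463.1944| = kr 19.53 per share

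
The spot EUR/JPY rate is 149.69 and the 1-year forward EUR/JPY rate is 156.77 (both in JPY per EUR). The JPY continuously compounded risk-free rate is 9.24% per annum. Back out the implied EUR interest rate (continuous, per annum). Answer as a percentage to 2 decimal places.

4.62%

F = S·e^((r_JPY − r_EUR)T) ⇒ r_EUR = r_JPY − ln(F/S)/T
ln(156.77/149.69) = 0.046213; /(1) = 0.046213
r_EUR = 0.0924 − 0.046213 = 0.046187
r_EUR = 4.62%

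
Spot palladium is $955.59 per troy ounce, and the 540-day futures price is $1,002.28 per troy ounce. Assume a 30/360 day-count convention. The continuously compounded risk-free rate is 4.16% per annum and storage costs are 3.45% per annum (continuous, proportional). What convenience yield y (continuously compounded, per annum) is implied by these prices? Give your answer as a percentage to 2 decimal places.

F = S·e^((r+u−y)T) ⇒ (r+u−y) = ln(F/S)/T
ln(1002.28/955.59) = 0.047704; /T ⇒ 0.031803
y = r + u − ln(F/S)/T = 0.0416 + 0.0345 − 0.031803 = 0.044297
y = 4.43%

4.43%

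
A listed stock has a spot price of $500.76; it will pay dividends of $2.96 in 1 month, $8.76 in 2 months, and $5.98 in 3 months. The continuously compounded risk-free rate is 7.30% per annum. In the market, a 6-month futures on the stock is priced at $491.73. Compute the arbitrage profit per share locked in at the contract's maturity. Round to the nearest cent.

PV(dividends) I = 2.96·e^(−0.0730·1/12) + 8.76·e^(−0.0730·2/12) + 5.98·e^(−0.0730·3/12) = 17.4680
Fair futures F* = (S − I)·e^(rT) = (500.76 − 17.4680)·e^0.036500 = 483.2920 × 1.037174 = 501.2579
Market $491.73 < fair 501.2579: forward underpriced → reverse cash-and-carry (short the stock, invest proceeds at r, pay the dividends, go long the forward).
Profit at T = |F_mkt − F*| = |491.73 − 501.2579| = $9.53 per share

$9.53 per share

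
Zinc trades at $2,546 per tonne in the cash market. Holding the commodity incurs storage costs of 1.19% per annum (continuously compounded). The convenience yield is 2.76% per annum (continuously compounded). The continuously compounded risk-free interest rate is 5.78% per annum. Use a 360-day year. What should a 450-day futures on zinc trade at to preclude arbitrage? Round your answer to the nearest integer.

Net carry = r + u − y = 0.0578 + 0.0119 − 0.0276 = 0.0421
F = S·e^((r+u−y)T) = 2546 · e^(0.0421 × 450/360) = 2546 · e^0.052625
= 2546 × 1.054034 = $2,684 per tonne

$2,684 per tonne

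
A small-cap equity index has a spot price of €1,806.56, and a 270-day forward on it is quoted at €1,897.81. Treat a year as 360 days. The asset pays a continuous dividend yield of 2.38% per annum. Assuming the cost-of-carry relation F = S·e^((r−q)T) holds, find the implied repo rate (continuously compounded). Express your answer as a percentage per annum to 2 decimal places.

From F = S·e^((r−q)T): (r − q) = ln(F/S)/T
ln(1897.81/1806.56) = ln(1.050510) = 0.049276
(r − q) = 0.049276 / (270/360) = 0.065701
r = ln(F/S)/T + q = 0.065701 + 0.0238 = 0.089501
r = 8.95%

8.95%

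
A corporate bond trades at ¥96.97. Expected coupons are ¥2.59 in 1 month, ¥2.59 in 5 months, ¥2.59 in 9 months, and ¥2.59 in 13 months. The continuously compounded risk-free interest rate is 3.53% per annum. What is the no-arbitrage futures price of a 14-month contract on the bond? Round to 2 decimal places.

PV(coupons) I = 2.59·e^(−0.0353·1/12) + 2.59·e^(−0.0353·5/12) + 2.59·e^(−0.0353·9/12) + 2.59·e^(−0.0353·13/12)
I = 2.5824 + 2.5522 + 2.5223 + 2.4928 = 10.1497
F = (S − I)·e^(rT) = (96.97 − 10.1497) · e^(0.0353·14/12)
= 86.8203 · e^0.041183 = 86.8203 × 1.042043 = ¥90.47

¥90.47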